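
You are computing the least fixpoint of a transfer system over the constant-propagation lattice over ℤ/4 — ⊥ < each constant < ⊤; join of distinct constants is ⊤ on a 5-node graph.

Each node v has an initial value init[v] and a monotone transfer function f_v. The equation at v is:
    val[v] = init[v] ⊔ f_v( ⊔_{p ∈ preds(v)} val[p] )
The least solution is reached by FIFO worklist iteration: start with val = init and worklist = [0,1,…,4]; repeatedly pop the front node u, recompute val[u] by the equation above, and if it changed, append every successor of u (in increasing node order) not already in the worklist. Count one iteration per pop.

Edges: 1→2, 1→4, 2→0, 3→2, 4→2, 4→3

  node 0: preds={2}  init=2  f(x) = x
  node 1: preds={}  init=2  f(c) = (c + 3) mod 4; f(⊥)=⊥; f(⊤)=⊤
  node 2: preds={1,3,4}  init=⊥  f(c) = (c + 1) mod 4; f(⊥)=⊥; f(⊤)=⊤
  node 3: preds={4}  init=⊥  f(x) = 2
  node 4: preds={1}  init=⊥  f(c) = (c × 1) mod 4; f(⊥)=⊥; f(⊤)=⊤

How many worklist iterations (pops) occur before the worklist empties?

Iteration log — 8 steps:
  step 1. node 0  ⊔preds=⊥  new=2  stable
  step 2. node 1  ⊔preds=⊥  new=2  stable
  step 3. node 2  ⊔preds=2  new=3  old=⊥  +wl: 0
  step 4. node 3  ⊔preds=⊥  new=2  old=⊥  +wl: 2
  step 5. node 4  ⊔preds=2  new=2  old=⊥  +wl: 3
  step 6. node 0  ⊔preds=3  new=⊤  old=2  +wl: 
  step 7. node 2  ⊔preds=2  new=3  stable
  step 8. node 3  ⊔preds=2  new=2  stable

Least fixpoint reached:
  node 0: ⊤
  node 1: 2
  node 2: 3
  node 3: 2
  node 4: 2

8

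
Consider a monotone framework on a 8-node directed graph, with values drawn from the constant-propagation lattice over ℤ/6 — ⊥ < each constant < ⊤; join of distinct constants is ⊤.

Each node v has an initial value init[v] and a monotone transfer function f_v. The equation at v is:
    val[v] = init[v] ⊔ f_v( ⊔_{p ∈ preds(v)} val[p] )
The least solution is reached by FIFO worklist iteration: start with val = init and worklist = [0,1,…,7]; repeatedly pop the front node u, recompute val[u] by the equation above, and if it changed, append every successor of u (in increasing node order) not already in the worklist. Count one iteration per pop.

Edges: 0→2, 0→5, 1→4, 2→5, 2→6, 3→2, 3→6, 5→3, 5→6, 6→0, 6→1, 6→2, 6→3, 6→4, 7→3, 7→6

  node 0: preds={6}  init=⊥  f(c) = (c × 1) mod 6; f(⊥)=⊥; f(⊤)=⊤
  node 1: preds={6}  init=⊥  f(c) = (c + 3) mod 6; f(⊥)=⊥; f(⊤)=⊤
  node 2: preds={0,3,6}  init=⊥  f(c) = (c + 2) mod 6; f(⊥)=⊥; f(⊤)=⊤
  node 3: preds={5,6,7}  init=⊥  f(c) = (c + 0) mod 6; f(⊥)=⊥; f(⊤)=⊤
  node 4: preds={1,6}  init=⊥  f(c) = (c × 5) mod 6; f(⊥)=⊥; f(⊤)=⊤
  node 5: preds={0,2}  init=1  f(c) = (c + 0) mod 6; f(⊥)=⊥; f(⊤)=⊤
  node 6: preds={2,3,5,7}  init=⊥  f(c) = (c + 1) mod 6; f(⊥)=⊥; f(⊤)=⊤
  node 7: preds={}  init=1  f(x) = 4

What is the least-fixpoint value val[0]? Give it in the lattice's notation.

⊤

Trace (23 dequeues):
  [1] u=0 | in ⊥ | out ⊥ | ==
  [2] u=1 | in ⊥ | out ⊥ | ==
  [3] u=2 | in ⊥ | out ⊥ | ==
  [4] u=3 | in 1 | out 1 | prev ⊥ | push {2}
  [5] u=4 | in ⊥ | out ⊥ | ==
  [6] u=5 | in ⊥ | out 1 | ==
  [7] u=6 | in 1 | out 2 | prev ⊥ | push {0,1,3,4}
  [8] u=7 | in ⊥ | out ⊤ | prev 1 | push {6}
  [9] u=2 | in ⊤ | out ⊤ | prev ⊥ | push {5}
  [10] u=0 | in 2 | out 2 | prev ⊥ | push {2}
  [11] u=1 | in 2 | out 5 | prev ⊥ | push {}
  [12] u=3 | in ⊤ | out ⊤ | prev 1 | push {}
  [13] u=4 | in ⊤ | out ⊤ | prev ⊥ | push {}
  [14] u=6 | in ⊤ | out ⊤ | prev 2 | push {0,1,3,4}
  [15] u=5 | in ⊤ | out ⊤ | prev 1 | push {6}
  [16] u=2 | in ⊤ | out ⊤ | ==
  [17] u=0 | in ⊤ | out ⊤ | prev 2 | push {2,5}
  [18] u=1 | in ⊤ | out ⊤ | prev 5 | push {}
  [19] u=3 | in ⊤ | out ⊤ | ==
  [20] u=4 | in ⊤ | out ⊤ | ==
  [21] u=6 | in ⊤ | out ⊤ | ==
  [22] u=2 | in ⊤ | out ⊤ | ==
  [23] u=5 | in ⊤ | out ⊤ | ==

Converged values:
  [0] ⊤
  [1] ⊤
  [2] ⊤
  [3] ⊤
  [4] ⊤
  [5] ⊤
  [6] ⊤
  [7] ⊤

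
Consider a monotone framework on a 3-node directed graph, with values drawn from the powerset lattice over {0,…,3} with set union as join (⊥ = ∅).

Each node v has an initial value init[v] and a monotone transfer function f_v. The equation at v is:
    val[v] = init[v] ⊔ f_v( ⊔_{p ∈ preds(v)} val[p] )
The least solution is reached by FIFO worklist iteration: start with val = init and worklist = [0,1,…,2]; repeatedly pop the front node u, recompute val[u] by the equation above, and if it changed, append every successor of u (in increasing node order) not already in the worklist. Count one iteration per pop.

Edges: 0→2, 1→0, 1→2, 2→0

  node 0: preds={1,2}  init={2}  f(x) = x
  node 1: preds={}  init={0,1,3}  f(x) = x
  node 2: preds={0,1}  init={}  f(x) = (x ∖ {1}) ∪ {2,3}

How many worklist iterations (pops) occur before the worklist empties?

4

Iteration log — 4 steps:
  step 1. node 0  ⊔preds={0,1,3}  new={0,1,2,3}  old={2}  +wl: 
  step 2. node 1  ⊔preds={}  new={0,1,3}  stable
  step 3. node 2  ⊔preds={0,1,2,3}  new={0,2,3}  old={}  +wl: 0
  step 4. node 0  ⊔preds={0,1,2,3}  new={0,1,2,3}  stable

Least fixpoint reached:
  node 0: {0,1,2,3}
  node 1: {0,1,3}
  node 2: {0,2,3}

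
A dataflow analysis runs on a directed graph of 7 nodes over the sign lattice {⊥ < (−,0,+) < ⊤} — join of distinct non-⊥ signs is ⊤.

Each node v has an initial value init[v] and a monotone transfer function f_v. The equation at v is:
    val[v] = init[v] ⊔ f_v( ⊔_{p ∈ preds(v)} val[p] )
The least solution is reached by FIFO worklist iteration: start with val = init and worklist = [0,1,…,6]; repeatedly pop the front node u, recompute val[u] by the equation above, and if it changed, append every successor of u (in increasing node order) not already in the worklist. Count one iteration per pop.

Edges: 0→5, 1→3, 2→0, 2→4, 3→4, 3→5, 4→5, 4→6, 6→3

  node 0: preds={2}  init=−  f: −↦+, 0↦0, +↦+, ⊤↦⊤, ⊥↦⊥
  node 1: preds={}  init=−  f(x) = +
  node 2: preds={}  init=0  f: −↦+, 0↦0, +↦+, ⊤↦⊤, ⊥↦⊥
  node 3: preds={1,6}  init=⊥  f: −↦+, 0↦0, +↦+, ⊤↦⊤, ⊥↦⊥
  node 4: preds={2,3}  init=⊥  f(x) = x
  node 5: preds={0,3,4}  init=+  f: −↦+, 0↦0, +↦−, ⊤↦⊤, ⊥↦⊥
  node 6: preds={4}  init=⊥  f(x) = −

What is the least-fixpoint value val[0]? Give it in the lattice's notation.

⊤

Iteration log — 8 steps:
  step 1. node 0  ⊔preds=0  new=⊤  old=−  +wl: 
  step 2. node 1  ⊔preds=⊥  new=⊤  old=−  +wl: 
  step 3. node 2  ⊔preds=⊥  new=0  stable
  step 4. node 3  ⊔preds=⊤  new=⊤  old=⊥  +wl: 
  step 5. node 4  ⊔preds=⊤  new=⊤  old=⊥  +wl: 
  step 6. node 5  ⊔preds=⊤  new=⊤  old=+  +wl: 
  step 7. node 6  ⊔preds=⊤  new=−  old=⊥  +wl: 3
  step 8. node 3  ⊔preds=⊤  new=⊤  stable

Least fixpoint reached:
  node 0: ⊤
  node 1: ⊤
  node 2: 0
  node 3: ⊤
  node 4: ⊤
  node 5: ⊤
  node 6: −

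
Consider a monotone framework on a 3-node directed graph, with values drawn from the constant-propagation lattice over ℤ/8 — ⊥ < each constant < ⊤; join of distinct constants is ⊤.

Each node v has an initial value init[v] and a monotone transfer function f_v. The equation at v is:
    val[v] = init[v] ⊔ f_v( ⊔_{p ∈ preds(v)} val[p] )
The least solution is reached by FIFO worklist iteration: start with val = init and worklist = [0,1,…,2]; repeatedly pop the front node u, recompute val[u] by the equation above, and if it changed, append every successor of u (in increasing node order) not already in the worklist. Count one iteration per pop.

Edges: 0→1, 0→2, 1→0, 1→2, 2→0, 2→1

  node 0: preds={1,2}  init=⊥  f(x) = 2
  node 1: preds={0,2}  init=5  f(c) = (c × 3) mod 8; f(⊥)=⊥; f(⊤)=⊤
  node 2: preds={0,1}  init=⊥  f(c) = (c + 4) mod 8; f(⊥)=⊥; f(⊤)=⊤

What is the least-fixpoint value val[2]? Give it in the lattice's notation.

Worklist (5 pops):
  #1 pop 0: in=5 → 2 (was ⊥); enqueue []
  #2 pop 1: in=2 → ⊤ (was 5); enqueue [0]
  #3 pop 2: in=⊤ → ⊤ (was ⊥); enqueue [1]
  #4 pop 0: in=⊤ → 2 (no change)
  #5 pop 1: in=⊤ → ⊤ (no change)

Fixpoint:
  val[0] = 2
  val[1] = ⊤
  val[2] = ⊤

⊤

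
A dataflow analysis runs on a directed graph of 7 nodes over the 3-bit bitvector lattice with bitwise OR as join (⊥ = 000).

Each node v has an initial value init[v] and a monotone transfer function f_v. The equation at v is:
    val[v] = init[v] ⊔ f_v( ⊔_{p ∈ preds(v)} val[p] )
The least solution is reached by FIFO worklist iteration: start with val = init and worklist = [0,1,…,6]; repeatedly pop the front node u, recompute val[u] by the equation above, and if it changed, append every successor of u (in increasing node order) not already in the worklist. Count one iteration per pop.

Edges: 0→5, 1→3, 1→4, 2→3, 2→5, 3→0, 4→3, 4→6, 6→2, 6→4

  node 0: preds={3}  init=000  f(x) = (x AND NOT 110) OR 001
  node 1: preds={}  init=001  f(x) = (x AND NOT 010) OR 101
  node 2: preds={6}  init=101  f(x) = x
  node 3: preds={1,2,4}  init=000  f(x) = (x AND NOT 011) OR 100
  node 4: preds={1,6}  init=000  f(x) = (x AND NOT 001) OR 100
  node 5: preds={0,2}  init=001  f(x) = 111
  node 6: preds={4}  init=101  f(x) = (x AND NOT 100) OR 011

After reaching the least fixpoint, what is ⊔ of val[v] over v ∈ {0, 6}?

111

Worklist (14 pops):
  #1 pop 0: in=000 → 001 (was 000); enqueue []
  #2 pop 1: in=000 → 101 (was 001); enqueue []
  #3 pop 2: in=101 → 101 (no change)
  #4 pop 3: in=101 → 100 (was 000); enqueue [0]
  #5 pop 4: in=101 → 100 (was 000); enqueue [3]
  #6 pop 5: in=101 → 111 (was 001); enqueue []
  #7 pop 6: in=100 → 111 (was 101); enqueue [2,4]
  #8 pop 0: in=100 → 001 (no change)
  #9 pop 3: in=101 → 100 (no change)
  #10 pop 2: in=111 → 111 (was 101); enqueue [3,5]
  #11 pop 4: in=111 → 110 (was 100); enqueue [6]
  #12 pop 3: in=111 → 100 (no change)
  #13 pop 5: in=111 → 111 (no change)
  #14 pop 6: in=110 → 111 (no change)

Fixpoint:
  val[0] = 001
  val[1] = 101
  val[2] = 111
  val[3] = 100
  val[4] = 110
  val[5] = 111
  val[6] = 111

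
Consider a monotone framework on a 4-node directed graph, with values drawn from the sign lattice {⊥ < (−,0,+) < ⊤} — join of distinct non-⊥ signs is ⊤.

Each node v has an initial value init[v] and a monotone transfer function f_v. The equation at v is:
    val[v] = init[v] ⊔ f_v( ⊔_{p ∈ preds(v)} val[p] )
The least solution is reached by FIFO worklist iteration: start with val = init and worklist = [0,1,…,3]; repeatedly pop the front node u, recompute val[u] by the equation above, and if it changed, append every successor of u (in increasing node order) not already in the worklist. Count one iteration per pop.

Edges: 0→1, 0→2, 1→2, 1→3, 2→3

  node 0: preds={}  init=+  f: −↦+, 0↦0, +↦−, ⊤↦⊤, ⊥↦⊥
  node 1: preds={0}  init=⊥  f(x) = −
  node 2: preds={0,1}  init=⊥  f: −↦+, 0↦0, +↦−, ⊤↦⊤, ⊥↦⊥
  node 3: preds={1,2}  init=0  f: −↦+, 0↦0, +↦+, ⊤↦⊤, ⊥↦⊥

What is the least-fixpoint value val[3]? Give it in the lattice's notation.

⊤

Worklist (4 pops):
  #1 pop 0: in=⊥ → + (no change)
  #2 pop 1: in=+ → − (was ⊥); enqueue []
  #3 pop 2: in=⊤ → ⊤ (was ⊥); enqueue []
  #4 pop 3: in=⊤ → ⊤ (was 0); enqueue []

Fixpoint:
  val[0] = +
  val[1] = −
  val[2] = ⊤
  val[3] = ⊤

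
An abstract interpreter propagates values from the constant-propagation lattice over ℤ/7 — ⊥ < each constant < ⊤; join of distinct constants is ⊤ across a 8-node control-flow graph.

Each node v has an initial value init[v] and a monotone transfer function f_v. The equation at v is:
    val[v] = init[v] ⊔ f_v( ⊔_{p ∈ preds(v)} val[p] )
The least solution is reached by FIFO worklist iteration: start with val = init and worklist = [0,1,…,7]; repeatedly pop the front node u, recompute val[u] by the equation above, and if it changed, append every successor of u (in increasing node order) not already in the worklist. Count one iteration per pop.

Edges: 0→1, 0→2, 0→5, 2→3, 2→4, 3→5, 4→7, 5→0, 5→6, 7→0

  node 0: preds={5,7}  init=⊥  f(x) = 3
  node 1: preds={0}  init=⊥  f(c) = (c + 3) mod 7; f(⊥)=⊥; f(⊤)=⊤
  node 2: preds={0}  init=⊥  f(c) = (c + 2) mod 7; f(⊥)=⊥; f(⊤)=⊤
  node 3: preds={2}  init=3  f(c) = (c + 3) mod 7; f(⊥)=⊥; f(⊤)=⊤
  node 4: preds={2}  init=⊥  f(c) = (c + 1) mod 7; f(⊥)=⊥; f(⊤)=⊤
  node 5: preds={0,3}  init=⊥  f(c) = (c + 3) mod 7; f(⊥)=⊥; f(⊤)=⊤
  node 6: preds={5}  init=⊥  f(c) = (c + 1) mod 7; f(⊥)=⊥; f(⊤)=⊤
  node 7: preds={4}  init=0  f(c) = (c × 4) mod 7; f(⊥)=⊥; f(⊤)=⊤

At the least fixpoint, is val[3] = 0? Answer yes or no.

no

Worklist (9 pops):
  #1 pop 0: in=0 → 3 (was ⊥); enqueue []
  #2 pop 1: in=3 → 6 (was ⊥); enqueue []
  #3 pop 2: in=3 → 5 (was ⊥); enqueue []
  #4 pop 3: in=5 → ⊤ (was 3); enqueue []
  #5 pop 4: in=5 → 6 (was ⊥); enqueue []
  #6 pop 5: in=⊤ → ⊤ (was ⊥); enqueue [0]
  #7 pop 6: in=⊤ → ⊤ (was ⊥); enqueue []
  #8 pop 7: in=6 → ⊤ (was 0); enqueue []
  #9 pop 0: in=⊤ → 3 (no change)

Fixpoint:
  val[0] = 3
  val[1] = 6
  val[2] = 5
  val[3] = ⊤
  val[4] = 6
  val[5] = ⊤
  val[6] = ⊤
  val[7] = ⊤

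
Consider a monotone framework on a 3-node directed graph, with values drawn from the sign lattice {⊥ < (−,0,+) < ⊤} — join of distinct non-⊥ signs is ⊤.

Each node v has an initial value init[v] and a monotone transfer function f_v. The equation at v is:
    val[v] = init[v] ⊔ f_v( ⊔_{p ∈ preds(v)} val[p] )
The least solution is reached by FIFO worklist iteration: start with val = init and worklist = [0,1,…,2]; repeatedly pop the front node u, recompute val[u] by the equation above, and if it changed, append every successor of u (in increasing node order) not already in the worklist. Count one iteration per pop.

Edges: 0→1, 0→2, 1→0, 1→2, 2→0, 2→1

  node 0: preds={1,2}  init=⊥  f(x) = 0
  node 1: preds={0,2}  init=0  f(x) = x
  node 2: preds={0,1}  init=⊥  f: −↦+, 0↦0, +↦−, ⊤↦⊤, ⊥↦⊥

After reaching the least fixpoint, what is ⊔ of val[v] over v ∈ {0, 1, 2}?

0

Trace (5 dequeues):
  [1] u=0 | in 0 | out 0 | prev ⊥ | push {}
  [2] u=1 | in 0 | out 0 | ==
  [3] u=2 | in 0 | out 0 | prev ⊥ | push {0,1}
  [4] u=0 | in 0 | out 0 | ==
  [5] u=1 | in 0 | out 0 | ==

Converged values:
  [0] 0
  [1] 0
  [2] 0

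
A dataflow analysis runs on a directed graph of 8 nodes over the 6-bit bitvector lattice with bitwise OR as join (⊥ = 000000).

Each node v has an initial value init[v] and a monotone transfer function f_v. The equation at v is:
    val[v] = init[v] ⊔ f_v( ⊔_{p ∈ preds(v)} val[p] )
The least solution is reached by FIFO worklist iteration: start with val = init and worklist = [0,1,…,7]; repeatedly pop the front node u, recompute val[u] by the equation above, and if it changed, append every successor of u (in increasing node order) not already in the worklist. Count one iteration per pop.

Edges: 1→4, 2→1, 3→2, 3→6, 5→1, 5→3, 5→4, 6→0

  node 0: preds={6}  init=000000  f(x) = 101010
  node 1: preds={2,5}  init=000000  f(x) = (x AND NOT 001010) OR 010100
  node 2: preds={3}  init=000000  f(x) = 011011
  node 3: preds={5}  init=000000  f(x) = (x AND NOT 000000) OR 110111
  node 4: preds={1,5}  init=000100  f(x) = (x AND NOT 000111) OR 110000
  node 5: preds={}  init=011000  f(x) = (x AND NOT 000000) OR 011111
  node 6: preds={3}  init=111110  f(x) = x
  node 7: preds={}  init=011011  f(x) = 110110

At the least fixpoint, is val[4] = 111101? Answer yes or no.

Trace (13 dequeues):
  [1] u=0 | in 111110 | out 101010 | prev 000000 | push {}
  [2] u=1 | in 011000 | out 010100 | prev 000000 | push {}
  [3] u=2 | in 000000 | out 011011 | prev 000000 | push {1}
  [4] u=3 | in 011000 | out 111111 | prev 000000 | push {2}
  [5] u=4 | in 011100 | out 111100 | prev 000100 | push {}
  [6] u=5 | in 000000 | out 011111 | prev 011000 | push {3,4}
  [7] u=6 | in 111111 | out 111111 | prev 111110 | push {0}
  [8] u=7 | in 000000 | out 111111 | prev 011011 | push {}
  [9] u=1 | in 011111 | out 010101 | prev 010100 | push {}
  [10] u=2 | in 111111 | out 011011 | ==
  [11] u=3 | in 011111 | out 111111 | ==
  [12] u=4 | in 011111 | out 111100 | ==
  [13] u=0 | in 111111 | out 101010 | ==

Converged values:
  [0] 101010
  [1] 010101
  [2] 011011
  [3] 111111
  [4] 111100
  [5] 011111
  [6] 111111
  [7] 111111

no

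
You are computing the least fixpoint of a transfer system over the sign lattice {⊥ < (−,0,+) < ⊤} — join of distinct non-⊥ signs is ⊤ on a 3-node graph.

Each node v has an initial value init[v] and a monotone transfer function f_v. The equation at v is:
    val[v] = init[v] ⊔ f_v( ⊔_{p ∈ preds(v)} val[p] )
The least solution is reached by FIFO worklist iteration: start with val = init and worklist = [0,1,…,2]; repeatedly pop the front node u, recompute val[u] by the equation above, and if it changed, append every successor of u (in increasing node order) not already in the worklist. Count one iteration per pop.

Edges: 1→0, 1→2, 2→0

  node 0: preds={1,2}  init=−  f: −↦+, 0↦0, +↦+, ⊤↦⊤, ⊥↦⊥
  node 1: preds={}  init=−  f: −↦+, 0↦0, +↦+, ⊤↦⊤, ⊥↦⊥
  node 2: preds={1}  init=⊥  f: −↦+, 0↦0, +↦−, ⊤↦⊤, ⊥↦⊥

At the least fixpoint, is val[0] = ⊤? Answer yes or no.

yes

Worklist (4 pops):
  #1 pop 0: in=− → ⊤ (was −); enqueue []
  #2 pop 1: in=⊥ → − (no change)
  #3 pop 2: in=− → + (was ⊥); enqueue [0]
  #4 pop 0: in=⊤ → ⊤ (no change)

Fixpoint:
  val[0] = ⊤
  val[1] = −
  val[2] = +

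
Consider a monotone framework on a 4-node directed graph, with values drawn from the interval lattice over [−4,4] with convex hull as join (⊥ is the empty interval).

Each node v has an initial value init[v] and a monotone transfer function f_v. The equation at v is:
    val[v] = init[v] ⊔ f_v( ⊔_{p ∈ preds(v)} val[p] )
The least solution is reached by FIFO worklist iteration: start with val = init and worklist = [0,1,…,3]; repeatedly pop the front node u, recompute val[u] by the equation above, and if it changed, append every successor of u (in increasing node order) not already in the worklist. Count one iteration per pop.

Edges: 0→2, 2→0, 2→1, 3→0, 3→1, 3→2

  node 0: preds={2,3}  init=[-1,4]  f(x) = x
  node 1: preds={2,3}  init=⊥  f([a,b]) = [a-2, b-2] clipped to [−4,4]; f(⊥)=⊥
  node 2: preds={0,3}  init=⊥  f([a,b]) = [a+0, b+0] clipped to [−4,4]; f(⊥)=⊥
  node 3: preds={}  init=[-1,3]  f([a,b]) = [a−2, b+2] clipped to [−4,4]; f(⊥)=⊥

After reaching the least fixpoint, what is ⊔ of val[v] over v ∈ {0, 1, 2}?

Worklist (6 pops):
  #1 pop 0: in=[-1,3] → [-1,4] (no change)
  #2 pop 1: in=[-1,3] → [-3,1] (was ⊥); enqueue []
  #3 pop 2: in=[-1,4] → [-1,4] (was ⊥); enqueue [0,1]
  #4 pop 3: in=⊥ → [-1,3] (no change)
  #5 pop 0: in=[-1,4] → [-1,4] (no change)
  #6 pop 1: in=[-1,4] → [-3,2] (was [-3,1]); enqueue []

Fixpoint:
  val[0] = [-1,4]
  val[1] = [-3,2]
  val[2] = [-1,4]
  val[3] = [-1,3]

[-3,4]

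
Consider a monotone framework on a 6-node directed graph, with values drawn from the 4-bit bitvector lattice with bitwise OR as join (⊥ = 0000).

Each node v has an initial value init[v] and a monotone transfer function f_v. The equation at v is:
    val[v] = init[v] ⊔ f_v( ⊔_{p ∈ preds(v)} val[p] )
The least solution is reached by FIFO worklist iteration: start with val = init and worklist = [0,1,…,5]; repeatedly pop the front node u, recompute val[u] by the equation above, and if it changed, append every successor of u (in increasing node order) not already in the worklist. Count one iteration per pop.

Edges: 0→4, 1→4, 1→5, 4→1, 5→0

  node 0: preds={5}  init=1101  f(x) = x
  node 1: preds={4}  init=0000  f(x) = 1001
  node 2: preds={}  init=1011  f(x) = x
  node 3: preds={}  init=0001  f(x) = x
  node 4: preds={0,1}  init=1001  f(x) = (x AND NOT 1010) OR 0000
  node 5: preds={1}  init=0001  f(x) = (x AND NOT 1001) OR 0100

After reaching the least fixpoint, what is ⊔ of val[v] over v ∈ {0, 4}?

1101

Trace (8 dequeues):
  [1] u=0 | in 0001 | out 1101 | ==
  [2] u=1 | in 1001 | out 1001 | prev 0000 | push {}
  [3] u=2 | in 0000 | out 1011 | ==
  [4] u=3 | in 0000 | out 0001 | ==
  [5] u=4 | in 1101 | out 1101 | prev 1001 | push {1}
  [6] u=5 | in 1001 | out 0101 | prev 0001 | push {0}
  [7] u=1 | in 1101 | out 1001 | ==
  [8] u=0 | in 0101 | out 1101 | ==

Converged values:
  [0] 1101
  [1] 1001
  [2] 1011
  [3] 0001
  [4] 1101
  [5] 0101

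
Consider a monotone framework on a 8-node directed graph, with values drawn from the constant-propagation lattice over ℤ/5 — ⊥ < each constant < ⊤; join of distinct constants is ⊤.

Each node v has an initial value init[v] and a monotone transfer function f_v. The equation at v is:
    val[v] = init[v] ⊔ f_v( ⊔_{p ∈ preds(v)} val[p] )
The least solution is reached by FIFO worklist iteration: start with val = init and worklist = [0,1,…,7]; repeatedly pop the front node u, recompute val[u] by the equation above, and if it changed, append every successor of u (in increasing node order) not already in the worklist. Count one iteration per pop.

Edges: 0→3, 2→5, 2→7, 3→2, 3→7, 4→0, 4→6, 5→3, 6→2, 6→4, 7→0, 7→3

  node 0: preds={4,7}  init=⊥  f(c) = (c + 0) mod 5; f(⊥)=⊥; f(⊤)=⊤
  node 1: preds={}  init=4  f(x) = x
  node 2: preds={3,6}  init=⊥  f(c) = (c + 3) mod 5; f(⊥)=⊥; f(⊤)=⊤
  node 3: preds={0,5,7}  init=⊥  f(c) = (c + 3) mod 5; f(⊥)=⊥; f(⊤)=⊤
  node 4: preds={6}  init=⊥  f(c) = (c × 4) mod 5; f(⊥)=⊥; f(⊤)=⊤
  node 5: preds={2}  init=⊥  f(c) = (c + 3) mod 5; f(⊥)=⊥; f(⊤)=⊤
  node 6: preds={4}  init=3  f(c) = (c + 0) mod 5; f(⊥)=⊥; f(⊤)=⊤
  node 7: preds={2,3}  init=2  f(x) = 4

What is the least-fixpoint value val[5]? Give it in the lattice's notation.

Iteration log — 18 steps:
  step 1. node 0  ⊔preds=2  new=2  old=⊥  +wl: 
  step 2. node 1  ⊔preds=⊥  new=4  stable
  step 3. node 2  ⊔preds=3  new=1  old=⊥  +wl: 
  step 4. node 3  ⊔preds=2  new=0  old=⊥  +wl: 2
  step 5. node 4  ⊔preds=3  new=2  old=⊥  +wl: 0
  step 6. node 5  ⊔preds=1  new=4  old=⊥  +wl: 3
  step 7. node 6  ⊔preds=2  new=⊤  old=3  +wl: 4
  step 8. node 7  ⊔preds=⊤  new=⊤  old=2  +wl: 
  step 9. node 2  ⊔preds=⊤  new=⊤  old=1  +wl: 5,7
  step 10. node 0  ⊔preds=⊤  new=⊤  old=2  +wl: 
  step 11. node 3  ⊔preds=⊤  new=⊤  old=0  +wl: 2
  step 12. node 4  ⊔preds=⊤  new=⊤  old=2  +wl: 0,6
  step 13. node 5  ⊔preds=⊤  new=⊤  old=4  +wl: 3
  step 14. node 7  ⊔preds=⊤  new=⊤  stable
  step 15. node 2  ⊔preds=⊤  new=⊤  stable
  step 16. node 0  ⊔preds=⊤  new=⊤  stable
  step 17. node 6  ⊔preds=⊤  new=⊤  stable
  step 18. node 3  ⊔preds=⊤  new=⊤  stable

Least fixpoint reached:
  node 0: ⊤
  node 1: 4
  node 2: ⊤
  node 3: ⊤
  node 4: ⊤
  node 5: ⊤
  node 6: ⊤
  node 7: ⊤

⊤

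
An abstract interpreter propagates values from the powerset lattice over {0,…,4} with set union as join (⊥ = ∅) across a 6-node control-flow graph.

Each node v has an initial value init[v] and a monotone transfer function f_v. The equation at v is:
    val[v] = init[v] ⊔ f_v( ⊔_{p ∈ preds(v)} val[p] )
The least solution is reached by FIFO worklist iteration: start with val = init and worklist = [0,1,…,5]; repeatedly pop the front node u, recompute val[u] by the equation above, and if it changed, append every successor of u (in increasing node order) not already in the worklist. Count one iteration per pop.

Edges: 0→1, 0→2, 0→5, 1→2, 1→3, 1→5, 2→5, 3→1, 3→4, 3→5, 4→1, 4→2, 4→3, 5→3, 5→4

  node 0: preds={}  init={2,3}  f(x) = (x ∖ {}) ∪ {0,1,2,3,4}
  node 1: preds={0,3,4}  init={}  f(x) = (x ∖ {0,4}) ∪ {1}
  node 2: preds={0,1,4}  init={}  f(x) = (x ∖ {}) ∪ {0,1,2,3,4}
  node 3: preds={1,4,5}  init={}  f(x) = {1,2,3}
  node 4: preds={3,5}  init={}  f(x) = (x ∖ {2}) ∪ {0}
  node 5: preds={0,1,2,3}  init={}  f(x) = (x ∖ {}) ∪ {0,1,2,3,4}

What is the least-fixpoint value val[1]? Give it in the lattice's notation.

Worklist (13 pops):
  #1 pop 0: in={} → {0,1,2,3,4} (was {2,3}); enqueue []
  #2 pop 1: in={0,1,2,3,4} → {1,2,3} (was {}); enqueue []
  #3 pop 2: in={0,1,2,3,4} → {0,1,2,3,4} (was {}); enqueue []
  #4 pop 3: in={1,2,3} → {1,2,3} (was {}); enqueue [1]
  #5 pop 4: in={1,2,3} → {0,1,3} (was {}); enqueue [2,3]
  #6 pop 5: in={0,1,2,3,4} → {0,1,2,3,4} (was {}); enqueue [4]
  #7 pop 1: in={0,1,2,3,4} → {1,2,3} (no change)
  #8 pop 2: in={0,1,2,3,4} → {0,1,2,3,4} (no change)
  #9 pop 3: in={0,1,2,3,4} → {1,2,3} (no change)
  #10 pop 4: in={0,1,2,3,4} → {0,1,3,4} (was {0,1,3}); enqueue [1,2,3]
  #11 pop 1: in={0,1,2,3,4} → {1,2,3} (no change)
  #12 pop 2: in={0,1,2,3,4} → {0,1,2,3,4} (no change)
  #13 pop 3: in={0,1,2,3,4} → {1,2,3} (no change)

Fixpoint:
  val[0] = {0,1,2,3,4}
  val[1] = {1,2,3}
  val[2] = {0,1,2,3,4}
  val[3] = {1,2,3}
  val[4] = {0,1,3,4}
  val[5] = {0,1,2,3,4}

{1,2,3}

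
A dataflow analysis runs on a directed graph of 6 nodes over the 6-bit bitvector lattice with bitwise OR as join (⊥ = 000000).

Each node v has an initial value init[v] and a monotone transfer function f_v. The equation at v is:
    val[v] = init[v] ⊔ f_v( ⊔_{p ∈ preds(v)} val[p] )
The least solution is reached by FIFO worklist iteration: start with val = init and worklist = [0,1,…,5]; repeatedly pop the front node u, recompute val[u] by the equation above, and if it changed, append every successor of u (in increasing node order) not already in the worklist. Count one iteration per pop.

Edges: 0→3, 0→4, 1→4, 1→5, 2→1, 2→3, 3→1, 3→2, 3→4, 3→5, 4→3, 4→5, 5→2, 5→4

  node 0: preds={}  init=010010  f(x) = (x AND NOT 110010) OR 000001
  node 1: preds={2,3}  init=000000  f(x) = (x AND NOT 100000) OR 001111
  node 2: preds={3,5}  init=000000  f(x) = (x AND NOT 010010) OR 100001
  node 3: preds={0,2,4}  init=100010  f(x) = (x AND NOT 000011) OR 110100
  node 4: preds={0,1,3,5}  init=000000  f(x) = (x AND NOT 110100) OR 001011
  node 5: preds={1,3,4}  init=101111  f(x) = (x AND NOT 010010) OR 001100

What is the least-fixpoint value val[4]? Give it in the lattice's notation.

Worklist (11 pops):
  #1 pop 0: in=000000 → 010011 (was 010010); enqueue []
  #2 pop 1: in=100010 → 001111 (was 000000); enqueue []
  #3 pop 2: in=101111 → 101101 (was 000000); enqueue [1]
  #4 pop 3: in=111111 → 111110 (was 100010); enqueue [2]
  #5 pop 4: in=111111 → 001011 (was 000000); enqueue [3]
  #6 pop 5: in=111111 → 101111 (no change)
  #7 pop 1: in=111111 → 011111 (was 001111); enqueue [4,5]
  #8 pop 2: in=111111 → 101101 (no change)
  #9 pop 3: in=111111 → 111110 (no change)
  #10 pop 4: in=111111 → 001011 (no change)
  #11 pop 5: in=111111 → 101111 (no change)

Fixpoint:
  val[0] = 010011
  val[1] = 011111
  val[2] = 101101
  val[3] = 111110
  val[4] = 001011
  val[5] = 101111

001011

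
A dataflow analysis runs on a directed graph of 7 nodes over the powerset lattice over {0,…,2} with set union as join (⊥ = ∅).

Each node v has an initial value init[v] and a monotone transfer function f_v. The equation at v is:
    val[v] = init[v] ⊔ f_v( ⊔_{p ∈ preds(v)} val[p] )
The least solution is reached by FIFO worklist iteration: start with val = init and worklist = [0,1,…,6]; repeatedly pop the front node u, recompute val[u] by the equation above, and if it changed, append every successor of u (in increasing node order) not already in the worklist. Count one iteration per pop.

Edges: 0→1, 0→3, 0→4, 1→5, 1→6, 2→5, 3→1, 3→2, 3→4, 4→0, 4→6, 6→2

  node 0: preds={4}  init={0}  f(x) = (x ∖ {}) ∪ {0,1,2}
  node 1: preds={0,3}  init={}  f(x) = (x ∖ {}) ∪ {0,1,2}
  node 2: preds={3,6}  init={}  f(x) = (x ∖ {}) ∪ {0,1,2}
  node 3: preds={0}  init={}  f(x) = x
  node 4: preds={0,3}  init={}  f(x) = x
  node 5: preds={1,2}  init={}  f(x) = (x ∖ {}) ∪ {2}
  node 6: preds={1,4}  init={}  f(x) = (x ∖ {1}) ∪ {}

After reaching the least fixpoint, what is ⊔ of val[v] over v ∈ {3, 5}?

Trace (10 dequeues):
  [1] u=0 | in {} | out {0,1,2} | prev {0} | push {}
  [2] u=1 | in {0,1,2} | out {0,1,2} | prev {} | push {}
  [3] u=2 | in {} | out {0,1,2} | prev {} | push {}
  [4] u=3 | in {0,1,2} | out {0,1,2} | prev {} | push {1,2}
  [5] u=4 | in {0,1,2} | out {0,1,2} | prev {} | push {0}
  [6] u=5 | in {0,1,2} | out {0,1,2} | prev {} | push {}
  [7] u=6 | in {0,1,2} | out {0,2} | prev {} | push {}
  [8] u=1 | in {0,1,2} | out {0,1,2} | ==
  [9] u=2 | in {0,1,2} | out {0,1,2} | ==
  [10] u=0 | in {0,1,2} | out {0,1,2} | ==

Converged values:
  [0] {0,1,2}
  [1] {0,1,2}
  [2] {0,1,2}
  [3] {0,1,2}
  [4] {0,1,2}
  [5] {0,1,2}
  [6] {0,2}

{0,1,2}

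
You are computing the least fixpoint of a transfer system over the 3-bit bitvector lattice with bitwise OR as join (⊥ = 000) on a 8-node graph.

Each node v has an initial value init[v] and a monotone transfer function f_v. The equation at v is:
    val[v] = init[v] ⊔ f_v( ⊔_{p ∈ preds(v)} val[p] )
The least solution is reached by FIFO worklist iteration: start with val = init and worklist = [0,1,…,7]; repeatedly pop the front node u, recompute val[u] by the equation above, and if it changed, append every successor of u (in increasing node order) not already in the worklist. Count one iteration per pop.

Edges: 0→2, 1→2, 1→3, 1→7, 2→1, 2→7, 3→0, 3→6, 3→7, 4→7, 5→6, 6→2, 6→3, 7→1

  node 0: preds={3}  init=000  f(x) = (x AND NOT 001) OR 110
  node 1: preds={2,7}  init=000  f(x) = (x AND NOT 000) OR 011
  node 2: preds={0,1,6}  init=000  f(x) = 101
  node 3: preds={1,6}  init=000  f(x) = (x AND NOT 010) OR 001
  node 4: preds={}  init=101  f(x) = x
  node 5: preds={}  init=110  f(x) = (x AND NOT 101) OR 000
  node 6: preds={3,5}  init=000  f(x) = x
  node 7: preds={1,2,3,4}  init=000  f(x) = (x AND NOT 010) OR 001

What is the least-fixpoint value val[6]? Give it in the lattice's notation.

Worklist (15 pops):
  #1 pop 0: in=000 → 110 (was 000); enqueue []
  #2 pop 1: in=000 → 011 (was 000); enqueue []
  #3 pop 2: in=111 → 101 (was 000); enqueue [1]
  #4 pop 3: in=011 → 001 (was 000); enqueue [0]
  #5 pop 4: in=000 → 101 (no change)
  #6 pop 5: in=000 → 110 (no change)
  #7 pop 6: in=111 → 111 (was 000); enqueue [2,3]
  #8 pop 7: in=111 → 101 (was 000); enqueue []
  #9 pop 1: in=101 → 111 (was 011); enqueue [7]
  #10 pop 0: in=001 → 110 (no change)
  #11 pop 2: in=111 → 101 (no change)
  #12 pop 3: in=111 → 101 (was 001); enqueue [0,6]
  #13 pop 7: in=111 → 101 (no change)
  #14 pop 0: in=101 → 110 (no change)
  #15 pop 6: in=111 → 111 (no change)

Fixpoint:
  val[0] = 110
  val[1] = 111
  val[2] = 101
  val[3] = 101
  val[4] = 101
  val[5] = 110
  val[6] = 111
  val[7] = 101

111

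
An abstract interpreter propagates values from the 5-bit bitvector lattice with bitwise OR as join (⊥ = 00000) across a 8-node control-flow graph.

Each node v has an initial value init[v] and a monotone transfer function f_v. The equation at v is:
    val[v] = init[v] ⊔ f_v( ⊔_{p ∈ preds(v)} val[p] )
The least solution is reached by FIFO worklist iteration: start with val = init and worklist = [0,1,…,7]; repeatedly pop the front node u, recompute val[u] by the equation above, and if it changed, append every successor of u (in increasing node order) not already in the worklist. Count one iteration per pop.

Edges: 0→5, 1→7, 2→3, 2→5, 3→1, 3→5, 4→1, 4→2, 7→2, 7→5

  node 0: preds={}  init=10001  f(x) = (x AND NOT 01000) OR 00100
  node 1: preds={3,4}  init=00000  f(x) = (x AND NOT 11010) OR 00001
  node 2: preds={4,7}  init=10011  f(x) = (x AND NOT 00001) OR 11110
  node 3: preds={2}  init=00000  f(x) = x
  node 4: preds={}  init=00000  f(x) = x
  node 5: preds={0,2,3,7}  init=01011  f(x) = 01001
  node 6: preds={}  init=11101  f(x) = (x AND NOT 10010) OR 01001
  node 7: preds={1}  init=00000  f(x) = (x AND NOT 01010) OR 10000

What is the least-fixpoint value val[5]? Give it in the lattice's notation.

01011

Worklist (14 pops):
  #1 pop 0: in=00000 → 10101 (was 10001); enqueue []
  #2 pop 1: in=00000 → 00001 (was 00000); enqueue []
  #3 pop 2: in=00000 → 11111 (was 10011); enqueue []
  #4 pop 3: in=11111 → 11111 (was 00000); enqueue [1]
  #5 pop 4: in=00000 → 00000 (no change)
  #6 pop 5: in=11111 → 01011 (no change)
  #7 pop 6: in=00000 → 11101 (no change)
  #8 pop 7: in=00001 → 10001 (was 00000); enqueue [2,5]
  #9 pop 1: in=11111 → 00101 (was 00001); enqueue [7]
  #10 pop 2: in=10001 → 11111 (no change)
  #11 pop 5: in=11111 → 01011 (no change)
  #12 pop 7: in=00101 → 10101 (was 10001); enqueue [2,5]
  #13 pop 2: in=10101 → 11111 (no change)
  #14 pop 5: in=11111 → 01011 (no change)

Fixpoint:
  val[0] = 10101
  val[1] = 00101
  val[2] = 11111
  val[3] = 11111
  val[4] = 00000
  val[5] = 01011
  val[6] = 11101
  val[7] = 10101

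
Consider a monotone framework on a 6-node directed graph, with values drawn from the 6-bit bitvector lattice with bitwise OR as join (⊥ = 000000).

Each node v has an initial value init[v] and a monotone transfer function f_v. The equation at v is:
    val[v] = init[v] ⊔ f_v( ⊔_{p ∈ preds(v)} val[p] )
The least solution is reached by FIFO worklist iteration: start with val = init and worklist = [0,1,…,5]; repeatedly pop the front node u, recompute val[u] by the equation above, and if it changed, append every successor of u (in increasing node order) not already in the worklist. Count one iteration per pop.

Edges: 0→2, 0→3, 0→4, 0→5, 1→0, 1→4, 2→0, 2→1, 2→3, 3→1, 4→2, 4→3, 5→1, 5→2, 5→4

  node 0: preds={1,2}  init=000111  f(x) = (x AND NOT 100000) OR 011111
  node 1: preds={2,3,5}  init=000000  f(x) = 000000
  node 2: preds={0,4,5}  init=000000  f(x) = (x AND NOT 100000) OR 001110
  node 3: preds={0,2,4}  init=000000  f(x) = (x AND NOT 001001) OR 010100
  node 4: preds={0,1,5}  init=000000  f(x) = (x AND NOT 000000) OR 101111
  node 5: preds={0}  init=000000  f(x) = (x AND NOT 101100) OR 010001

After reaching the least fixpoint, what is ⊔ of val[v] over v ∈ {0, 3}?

111111

Trace (12 dequeues):
  [1] u=0 | in 000000 | out 011111 | prev 000111 | push {}
  [2] u=1 | in 000000 | out 000000 | ==
  [3] u=2 | in 011111 | out 011111 | prev 000000 | push {0,1}
  [4] u=3 | in 011111 | out 010110 | prev 000000 | push {}
  [5] u=4 | in 011111 | out 111111 | prev 000000 | push {2,3}
  [6] u=5 | in 011111 | out 010011 | prev 000000 | push {4}
  [7] u=0 | in 011111 | out 011111 | ==
  [8] u=1 | in 011111 | out 000000 | ==
  [9] u=2 | in 111111 | out 011111 | ==
  [10] u=3 | in 111111 | out 110110 | prev 010110 | push {1}
  [11] u=4 | in 011111 | out 111111 | ==
  [12] u=1 | in 111111 | out 000000 | ==

Converged values:
  [0] 011111
  [1] 000000
  [2] 011111
  [3] 110110
  [4] 111111
  [5] 010011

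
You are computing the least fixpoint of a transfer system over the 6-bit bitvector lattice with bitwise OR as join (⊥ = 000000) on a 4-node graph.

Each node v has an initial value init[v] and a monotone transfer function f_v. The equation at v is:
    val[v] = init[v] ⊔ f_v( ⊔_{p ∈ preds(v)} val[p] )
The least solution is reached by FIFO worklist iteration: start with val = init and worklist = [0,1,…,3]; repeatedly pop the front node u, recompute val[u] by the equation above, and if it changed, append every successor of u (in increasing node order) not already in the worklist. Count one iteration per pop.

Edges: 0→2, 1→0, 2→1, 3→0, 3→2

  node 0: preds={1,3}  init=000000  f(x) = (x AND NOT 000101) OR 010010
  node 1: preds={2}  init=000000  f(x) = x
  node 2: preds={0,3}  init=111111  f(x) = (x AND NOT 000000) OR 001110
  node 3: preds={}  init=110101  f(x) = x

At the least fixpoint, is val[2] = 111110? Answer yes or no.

no

Worklist (6 pops):
  #1 pop 0: in=110101 → 110010 (was 000000); enqueue []
  #2 pop 1: in=111111 → 111111 (was 000000); enqueue [0]
  #3 pop 2: in=110111 → 111111 (no change)
  #4 pop 3: in=000000 → 110101 (no change)
  #5 pop 0: in=111111 → 111010 (was 110010); enqueue [2]
  #6 pop 2: in=111111 → 111111 (no change)

Fixpoint:
  val[0] = 111010
  val[1] = 111111
  val[2] = 111111
  val[3] = 110101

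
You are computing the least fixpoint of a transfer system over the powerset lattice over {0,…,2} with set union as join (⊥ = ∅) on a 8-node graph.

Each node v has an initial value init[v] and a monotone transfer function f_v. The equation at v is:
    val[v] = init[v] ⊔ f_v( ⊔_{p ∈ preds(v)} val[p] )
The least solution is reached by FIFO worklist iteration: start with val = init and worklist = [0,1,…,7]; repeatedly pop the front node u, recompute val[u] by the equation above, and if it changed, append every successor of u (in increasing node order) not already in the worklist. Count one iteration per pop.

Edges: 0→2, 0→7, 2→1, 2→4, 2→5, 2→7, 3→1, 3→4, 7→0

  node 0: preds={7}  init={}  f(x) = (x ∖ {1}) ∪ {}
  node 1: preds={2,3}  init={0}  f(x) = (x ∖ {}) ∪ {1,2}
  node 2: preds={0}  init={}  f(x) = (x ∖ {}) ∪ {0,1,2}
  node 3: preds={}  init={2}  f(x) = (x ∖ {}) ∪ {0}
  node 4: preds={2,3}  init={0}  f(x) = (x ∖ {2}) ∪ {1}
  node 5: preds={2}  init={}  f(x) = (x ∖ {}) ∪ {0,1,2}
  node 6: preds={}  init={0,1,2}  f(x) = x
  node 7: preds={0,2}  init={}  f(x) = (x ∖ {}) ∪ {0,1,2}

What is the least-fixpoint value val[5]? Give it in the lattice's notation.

{0,1,2}

Worklist (12 pops):
  #1 pop 0: in={} → {} (no change)
  #2 pop 1: in={2} → {0,1,2} (was {0}); enqueue []
  #3 pop 2: in={} → {0,1,2} (was {}); enqueue [1]
  #4 pop 3: in={} → {0,2} (was {2}); enqueue []
  #5 pop 4: in={0,1,2} → {0,1} (was {0}); enqueue []
  #6 pop 5: in={0,1,2} → {0,1,2} (was {}); enqueue []
  #7 pop 6: in={} → {0,1,2} (no change)
  #8 pop 7: in={0,1,2} → {0,1,2} (was {}); enqueue [0]
  #9 pop 1: in={0,1,2} → {0,1,2} (no change)
  #10 pop 0: in={0,1,2} → {0,2} (was {}); enqueue [2,7]
  #11 pop 2: in={0,2} → {0,1,2} (no change)
  #12 pop 7: in={0,1,2} → {0,1,2} (no change)

Fixpoint:
  val[0] = {0,2}
  val[1] = {0,1,2}
  val[2] = {0,1,2}
  val[3] = {0,2}
  val[4] = {0,1}
  val[5] = {0,1,2}
  val[6] = {0,1,2}
  val[7] = {0,1,2}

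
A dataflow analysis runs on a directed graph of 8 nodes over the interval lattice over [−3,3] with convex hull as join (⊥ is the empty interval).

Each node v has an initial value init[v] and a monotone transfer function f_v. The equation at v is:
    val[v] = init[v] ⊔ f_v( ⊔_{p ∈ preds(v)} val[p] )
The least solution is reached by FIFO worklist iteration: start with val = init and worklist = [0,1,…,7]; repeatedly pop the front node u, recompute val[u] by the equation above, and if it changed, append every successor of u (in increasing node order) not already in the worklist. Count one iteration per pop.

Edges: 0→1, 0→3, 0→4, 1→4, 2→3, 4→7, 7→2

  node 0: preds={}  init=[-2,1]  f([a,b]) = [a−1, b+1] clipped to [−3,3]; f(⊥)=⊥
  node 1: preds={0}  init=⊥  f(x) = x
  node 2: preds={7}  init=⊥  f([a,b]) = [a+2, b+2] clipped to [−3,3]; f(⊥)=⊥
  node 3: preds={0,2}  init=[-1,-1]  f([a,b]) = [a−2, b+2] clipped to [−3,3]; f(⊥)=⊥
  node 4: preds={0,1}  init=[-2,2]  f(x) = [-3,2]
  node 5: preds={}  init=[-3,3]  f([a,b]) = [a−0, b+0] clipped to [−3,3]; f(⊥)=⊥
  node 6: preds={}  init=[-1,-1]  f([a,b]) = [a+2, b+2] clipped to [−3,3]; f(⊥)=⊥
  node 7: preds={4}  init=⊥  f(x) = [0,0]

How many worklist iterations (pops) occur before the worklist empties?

Trace (10 dequeues):
  [1] u=0 | in ⊥ | out [-2,1] | ==
  [2] u=1 | in [-2,1] | out [-2,1] | prev ⊥ | push {}
  [3] u=2 | in ⊥ | out ⊥ | ==
  [4] u=3 | in [-2,1] | out [-3,3] | prev [-1,-1] | push {}
  [5] u=4 | in [-2,1] | out [-3,2] | prev [-2,2] | push {}
  [6] u=5 | in ⊥ | out [-3,3] | ==
  [7] u=6 | in ⊥ | out [-1,-1] | ==
  [8] u=7 | in [-3,2] | out [0,0] | prev ⊥ | push {2}
  [9] u=2 | in [0,0] | out [2,2] | prev ⊥ | push {3}
  [10] u=3 | in [-2,2] | out [-3,3] | ==

Converged values:
  [0] [-2,1]
  [1] [-2,1]
  [2] [2,2]
  [3] [-3,3]
  [4] [-3,2]
  [5] [-3,3]
  [6] [-1,-1]
  [7] [0,0]

10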